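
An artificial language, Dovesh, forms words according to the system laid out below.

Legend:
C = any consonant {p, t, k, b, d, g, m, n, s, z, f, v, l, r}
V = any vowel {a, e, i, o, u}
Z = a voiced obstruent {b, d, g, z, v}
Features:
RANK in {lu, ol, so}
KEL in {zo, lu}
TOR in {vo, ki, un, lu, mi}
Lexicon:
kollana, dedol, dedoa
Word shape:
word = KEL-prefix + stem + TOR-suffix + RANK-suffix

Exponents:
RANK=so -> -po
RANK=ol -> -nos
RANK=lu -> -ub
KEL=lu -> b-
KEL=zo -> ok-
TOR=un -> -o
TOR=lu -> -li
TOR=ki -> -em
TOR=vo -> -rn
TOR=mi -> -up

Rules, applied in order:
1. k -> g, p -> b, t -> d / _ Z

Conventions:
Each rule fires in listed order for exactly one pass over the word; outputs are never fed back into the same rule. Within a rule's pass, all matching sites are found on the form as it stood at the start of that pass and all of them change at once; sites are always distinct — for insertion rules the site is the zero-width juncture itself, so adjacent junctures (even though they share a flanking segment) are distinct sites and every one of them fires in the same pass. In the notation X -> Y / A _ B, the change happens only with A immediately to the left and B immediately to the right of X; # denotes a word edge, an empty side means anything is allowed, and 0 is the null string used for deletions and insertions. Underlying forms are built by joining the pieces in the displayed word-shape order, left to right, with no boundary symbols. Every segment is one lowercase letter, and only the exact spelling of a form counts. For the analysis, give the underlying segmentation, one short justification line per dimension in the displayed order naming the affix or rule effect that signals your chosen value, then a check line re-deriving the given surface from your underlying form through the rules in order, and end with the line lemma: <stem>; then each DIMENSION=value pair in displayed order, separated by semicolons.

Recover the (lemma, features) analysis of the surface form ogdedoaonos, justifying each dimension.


underlying: ok-dedoa-o-nos
RANK=ol - signalled by the affix -nos
KEL=zo - signalled by the affix ok-
TOR=un - signalled by the affix -o
check: okdedoaonos -> ogdedoaonos
lemma: dedoa; RANK=ol; KEL=zo; TOR=un


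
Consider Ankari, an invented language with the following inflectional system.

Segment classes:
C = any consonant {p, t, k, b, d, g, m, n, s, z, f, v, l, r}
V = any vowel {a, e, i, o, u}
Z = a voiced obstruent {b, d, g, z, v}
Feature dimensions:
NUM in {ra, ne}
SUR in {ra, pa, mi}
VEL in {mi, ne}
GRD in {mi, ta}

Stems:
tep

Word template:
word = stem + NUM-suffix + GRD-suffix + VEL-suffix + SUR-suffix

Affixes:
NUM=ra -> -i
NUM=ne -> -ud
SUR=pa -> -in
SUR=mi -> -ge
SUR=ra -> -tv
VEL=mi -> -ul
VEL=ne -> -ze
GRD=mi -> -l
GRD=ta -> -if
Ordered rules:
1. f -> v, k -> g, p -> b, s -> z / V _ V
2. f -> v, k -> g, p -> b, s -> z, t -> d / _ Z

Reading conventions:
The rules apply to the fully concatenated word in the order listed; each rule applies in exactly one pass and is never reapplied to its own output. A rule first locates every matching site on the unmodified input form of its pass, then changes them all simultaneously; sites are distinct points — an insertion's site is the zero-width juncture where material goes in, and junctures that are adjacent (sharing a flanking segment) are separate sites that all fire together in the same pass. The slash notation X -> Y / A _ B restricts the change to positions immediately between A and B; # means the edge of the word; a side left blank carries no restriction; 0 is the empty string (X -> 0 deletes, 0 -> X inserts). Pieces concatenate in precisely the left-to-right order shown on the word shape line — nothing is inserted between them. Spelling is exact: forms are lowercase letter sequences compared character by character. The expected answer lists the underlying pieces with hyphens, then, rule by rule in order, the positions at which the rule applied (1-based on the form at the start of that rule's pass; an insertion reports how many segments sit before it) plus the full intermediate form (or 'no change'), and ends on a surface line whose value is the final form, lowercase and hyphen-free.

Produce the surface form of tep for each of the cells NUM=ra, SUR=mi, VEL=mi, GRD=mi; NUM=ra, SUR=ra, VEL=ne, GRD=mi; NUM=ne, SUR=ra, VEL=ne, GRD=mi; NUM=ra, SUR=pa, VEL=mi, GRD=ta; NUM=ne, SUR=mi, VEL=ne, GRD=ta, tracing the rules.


cell NUM=ra, SUR=mi, VEL=mi, GRD=mi:
underlying: tep-i-l-ul-ge
1. f -> v, k -> g, p -> b, s -> z / V _ V: fires at position(s) 3: tebilulge
2. f -> v, k -> g, p -> b, s -> z, t -> d / _ Z: no change
surface: tebilulge

cell NUM=ra, SUR=ra, VEL=ne, GRD=mi:
underlying: tep-i-l-ze-tv
1. f -> v, k -> g, p -> b, s -> z / V _ V: fires at position(s) 3: tebilzetv
2. f -> v, k -> g, p -> b, s -> z, t -> d / _ Z: fires at position(s) 8: tebilzedv
surface: tebilzedv

cell NUM=ne, SUR=ra, VEL=ne, GRD=mi:
underlying: tep-ud-l-ze-tv
1. f -> v, k -> g, p -> b, s -> z / V _ V: fires at position(s) 3: tebudlzetv
2. f -> v, k -> g, p -> b, s -> z, t -> d / _ Z: fires at position(s) 9: tebudlzedv
surface: tebudlzedv

cell NUM=ra, SUR=pa, VEL=mi, GRD=ta:
underlying: tep-i-if-ul-in
1. f -> v, k -> g, p -> b, s -> z / V _ V: fires at position(s) 3, 6: tebiivulin
2. f -> v, k -> g, p -> b, s -> z, t -> d / _ Z: no change
surface: tebiivulin

cell NUM=ne, SUR=mi, VEL=ne, GRD=ta:
underlying: tep-ud-if-ze-ge
1. f -> v, k -> g, p -> b, s -> z / V _ V: fires at position(s) 3: tebudifzege
2. f -> v, k -> g, p -> b, s -> z, t -> d / _ Z: fires at position(s) 7: tebudivzege
surface: tebudivzege


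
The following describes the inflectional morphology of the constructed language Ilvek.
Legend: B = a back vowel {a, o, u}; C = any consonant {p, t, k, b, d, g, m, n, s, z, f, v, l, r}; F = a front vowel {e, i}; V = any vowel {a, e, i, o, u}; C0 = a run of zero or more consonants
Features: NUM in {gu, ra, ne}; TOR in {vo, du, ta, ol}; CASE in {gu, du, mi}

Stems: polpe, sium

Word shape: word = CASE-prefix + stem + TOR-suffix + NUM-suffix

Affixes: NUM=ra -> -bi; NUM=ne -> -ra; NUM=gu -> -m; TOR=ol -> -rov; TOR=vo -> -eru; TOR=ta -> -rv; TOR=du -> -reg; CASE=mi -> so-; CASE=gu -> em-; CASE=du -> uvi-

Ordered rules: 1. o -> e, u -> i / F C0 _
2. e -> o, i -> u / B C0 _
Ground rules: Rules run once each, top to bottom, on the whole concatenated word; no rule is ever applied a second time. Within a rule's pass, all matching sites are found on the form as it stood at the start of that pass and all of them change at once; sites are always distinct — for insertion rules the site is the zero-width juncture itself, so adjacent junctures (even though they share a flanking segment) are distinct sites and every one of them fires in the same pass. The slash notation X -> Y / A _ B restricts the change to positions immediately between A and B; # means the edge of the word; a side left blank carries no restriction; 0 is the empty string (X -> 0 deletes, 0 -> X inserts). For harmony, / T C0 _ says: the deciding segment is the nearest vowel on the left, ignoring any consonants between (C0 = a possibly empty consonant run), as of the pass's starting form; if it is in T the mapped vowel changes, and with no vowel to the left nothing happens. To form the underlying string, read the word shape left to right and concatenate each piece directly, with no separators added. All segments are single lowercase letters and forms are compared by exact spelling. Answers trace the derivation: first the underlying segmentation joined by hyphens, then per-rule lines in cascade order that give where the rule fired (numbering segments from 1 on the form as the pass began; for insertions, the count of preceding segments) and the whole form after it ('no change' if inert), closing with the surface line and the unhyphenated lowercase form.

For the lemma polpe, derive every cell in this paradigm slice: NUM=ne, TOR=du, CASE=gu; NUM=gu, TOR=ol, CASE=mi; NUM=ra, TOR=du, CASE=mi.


cell NUM=ne, TOR=du, CASE=gu:
underlying: em-polpe-reg-ra
1. o -> e, u -> i / F C0 _: fires at position(s) 4: empelperegra
2. e -> o, i -> u / B C0 _: no change
surface: empelperegra

cell NUM=gu, TOR=ol, CASE=mi:
underlying: so-polpe-rov-m
1. o -> e, u -> i / F C0 _: fires at position(s) 9: sopolperevm
2. e -> o, i -> u / B C0 _: fires at position(s) 7: sopolporevm
surface: sopolporevm

cell NUM=ra, TOR=du, CASE=mi:
underlying: so-polpe-reg-bi
1. o -> e, u -> i / F C0 _: no change
2. e -> o, i -> u / B C0 _: fires at position(s) 7: sopolporegbi
surface: sopolporegbi


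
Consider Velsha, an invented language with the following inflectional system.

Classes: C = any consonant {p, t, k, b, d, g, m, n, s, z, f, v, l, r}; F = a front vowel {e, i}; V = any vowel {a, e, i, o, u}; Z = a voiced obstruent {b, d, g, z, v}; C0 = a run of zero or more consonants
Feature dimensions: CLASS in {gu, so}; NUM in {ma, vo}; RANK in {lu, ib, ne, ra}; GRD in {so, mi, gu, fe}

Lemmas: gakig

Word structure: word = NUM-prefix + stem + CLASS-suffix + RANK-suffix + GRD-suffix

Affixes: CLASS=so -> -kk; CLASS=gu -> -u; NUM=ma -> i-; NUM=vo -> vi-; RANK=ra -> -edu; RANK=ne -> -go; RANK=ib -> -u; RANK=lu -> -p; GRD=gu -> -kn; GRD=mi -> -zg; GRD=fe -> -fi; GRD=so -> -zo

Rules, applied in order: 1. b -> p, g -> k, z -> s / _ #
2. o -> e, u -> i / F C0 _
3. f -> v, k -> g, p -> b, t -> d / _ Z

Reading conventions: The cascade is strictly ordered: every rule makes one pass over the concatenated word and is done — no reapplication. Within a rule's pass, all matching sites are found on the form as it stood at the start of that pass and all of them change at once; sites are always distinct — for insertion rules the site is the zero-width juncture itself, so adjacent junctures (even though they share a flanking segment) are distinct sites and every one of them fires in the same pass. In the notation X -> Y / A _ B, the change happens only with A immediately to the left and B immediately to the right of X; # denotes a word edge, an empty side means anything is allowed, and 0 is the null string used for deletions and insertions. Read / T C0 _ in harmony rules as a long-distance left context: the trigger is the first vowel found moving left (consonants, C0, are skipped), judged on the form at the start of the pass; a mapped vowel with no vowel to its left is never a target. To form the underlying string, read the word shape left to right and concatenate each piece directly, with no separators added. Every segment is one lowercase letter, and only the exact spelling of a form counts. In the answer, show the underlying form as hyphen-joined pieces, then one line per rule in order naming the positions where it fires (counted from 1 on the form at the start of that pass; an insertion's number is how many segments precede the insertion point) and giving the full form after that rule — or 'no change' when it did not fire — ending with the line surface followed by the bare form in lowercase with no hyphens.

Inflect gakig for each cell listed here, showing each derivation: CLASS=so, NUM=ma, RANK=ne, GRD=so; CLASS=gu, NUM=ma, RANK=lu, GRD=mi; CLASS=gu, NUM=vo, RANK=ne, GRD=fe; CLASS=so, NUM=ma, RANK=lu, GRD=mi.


cell CLASS=so, NUM=ma, RANK=ne, GRD=so:
underlying: i-gakig-kk-go-zo
1. b -> p, g -> k, z -> s / _ #: no change
2. o -> e, u -> i / F C0 _: fires at position(s) 10: igakigkkgezo
3. f -> v, k -> g, p -> b, t -> d / _ Z: fires at position(s) 8: igakigkggezo
surface: igakigkggezo

cell CLASS=gu, NUM=ma, RANK=lu, GRD=mi:
underlying: i-gakig-u-p-zg
1. b -> p, g -> k, z -> s / _ #: fires at position(s) 10: igakigupzk
2. o -> e, u -> i / F C0 _: fires at position(s) 7: igakigipzk
3. f -> v, k -> g, p -> b, t -> d / _ Z: fires at position(s) 8: igakigibzk
surface: igakigibzk

cell CLASS=gu, NUM=vo, RANK=ne, GRD=fe:
underlying: vi-gakig-u-go-fi
1. b -> p, g -> k, z -> s / _ #: no change
2. o -> e, u -> i / F C0 _: fires at position(s) 8: vigakigigofi
3. f -> v, k -> g, p -> b, t -> d / _ Z: no change
surface: vigakigigofi

cell CLASS=so, NUM=ma, RANK=lu, GRD=mi:
underlying: i-gakig-kk-p-zg
1. b -> p, g -> k, z -> s / _ #: fires at position(s) 11: igakigkkpzk
2. o -> e, u -> i / F C0 _: no change
3. f -> v, k -> g, p -> b, t -> d / _ Z: fires at position(s) 9: igakigkkbzk
surface: igakigkkbzk


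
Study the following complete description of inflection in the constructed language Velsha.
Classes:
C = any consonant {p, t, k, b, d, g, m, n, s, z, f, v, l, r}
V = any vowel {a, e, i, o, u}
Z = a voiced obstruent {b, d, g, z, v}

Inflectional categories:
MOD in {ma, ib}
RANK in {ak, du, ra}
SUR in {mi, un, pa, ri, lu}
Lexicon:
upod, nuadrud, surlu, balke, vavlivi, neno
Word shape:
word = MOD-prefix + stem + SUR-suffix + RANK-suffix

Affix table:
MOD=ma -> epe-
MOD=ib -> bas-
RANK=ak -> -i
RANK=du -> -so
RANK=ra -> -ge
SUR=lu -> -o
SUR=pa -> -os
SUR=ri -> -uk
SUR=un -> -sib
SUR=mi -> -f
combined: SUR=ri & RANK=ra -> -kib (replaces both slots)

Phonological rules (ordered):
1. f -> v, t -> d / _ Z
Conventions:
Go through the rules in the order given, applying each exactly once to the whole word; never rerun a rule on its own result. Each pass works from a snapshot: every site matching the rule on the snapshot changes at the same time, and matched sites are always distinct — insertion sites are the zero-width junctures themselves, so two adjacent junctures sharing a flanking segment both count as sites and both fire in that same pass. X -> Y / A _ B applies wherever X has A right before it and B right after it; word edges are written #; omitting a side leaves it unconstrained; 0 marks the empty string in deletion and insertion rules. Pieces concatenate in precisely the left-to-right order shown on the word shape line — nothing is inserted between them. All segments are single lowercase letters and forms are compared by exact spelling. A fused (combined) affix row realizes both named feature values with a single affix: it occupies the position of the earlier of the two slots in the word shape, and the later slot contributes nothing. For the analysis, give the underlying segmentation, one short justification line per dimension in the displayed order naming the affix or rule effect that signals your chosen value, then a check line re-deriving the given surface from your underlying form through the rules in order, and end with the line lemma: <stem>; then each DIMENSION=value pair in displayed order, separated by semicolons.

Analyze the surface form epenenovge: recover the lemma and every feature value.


underlying: epe-neno-f-ge
MOD=ma - signalled by the affix epe-
RANK=ra - signalled by the affix -ge
SUR=mi - signalled by the affix -f
check: epenenofge -> epenenovge
lemma: neno; MOD=ma; RANK=ra; SUR=mi


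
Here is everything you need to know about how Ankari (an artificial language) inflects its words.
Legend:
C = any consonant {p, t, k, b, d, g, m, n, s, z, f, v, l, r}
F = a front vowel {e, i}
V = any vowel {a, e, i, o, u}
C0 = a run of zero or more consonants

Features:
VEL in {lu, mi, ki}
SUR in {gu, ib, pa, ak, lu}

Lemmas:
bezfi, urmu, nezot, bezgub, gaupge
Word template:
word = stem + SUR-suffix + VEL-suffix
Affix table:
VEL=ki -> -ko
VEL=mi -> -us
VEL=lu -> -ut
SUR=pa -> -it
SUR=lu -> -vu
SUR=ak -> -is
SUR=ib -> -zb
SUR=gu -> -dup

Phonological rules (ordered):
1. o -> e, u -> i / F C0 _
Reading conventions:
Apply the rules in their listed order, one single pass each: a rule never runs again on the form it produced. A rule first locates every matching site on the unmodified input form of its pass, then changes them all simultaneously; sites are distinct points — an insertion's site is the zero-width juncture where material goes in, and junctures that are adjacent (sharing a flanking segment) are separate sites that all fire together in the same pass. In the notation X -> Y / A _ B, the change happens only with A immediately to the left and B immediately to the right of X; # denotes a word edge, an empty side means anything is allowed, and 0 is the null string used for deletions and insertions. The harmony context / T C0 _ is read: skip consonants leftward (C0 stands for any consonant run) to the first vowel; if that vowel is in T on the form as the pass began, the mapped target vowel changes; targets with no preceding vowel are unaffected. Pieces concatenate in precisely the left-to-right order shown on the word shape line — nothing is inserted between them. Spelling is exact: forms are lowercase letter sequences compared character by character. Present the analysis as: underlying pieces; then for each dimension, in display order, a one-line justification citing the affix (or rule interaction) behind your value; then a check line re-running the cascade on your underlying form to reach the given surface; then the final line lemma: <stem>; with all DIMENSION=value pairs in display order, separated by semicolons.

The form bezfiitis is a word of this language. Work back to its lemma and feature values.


underlying: bezfi-it-us
VEL=mi - signalled by the affix -us
SUR=pa - signalled by the affix -it
check: bezfiitus -> bezfiitis
lemma: bezfi; VEL=mi; SUR=pa


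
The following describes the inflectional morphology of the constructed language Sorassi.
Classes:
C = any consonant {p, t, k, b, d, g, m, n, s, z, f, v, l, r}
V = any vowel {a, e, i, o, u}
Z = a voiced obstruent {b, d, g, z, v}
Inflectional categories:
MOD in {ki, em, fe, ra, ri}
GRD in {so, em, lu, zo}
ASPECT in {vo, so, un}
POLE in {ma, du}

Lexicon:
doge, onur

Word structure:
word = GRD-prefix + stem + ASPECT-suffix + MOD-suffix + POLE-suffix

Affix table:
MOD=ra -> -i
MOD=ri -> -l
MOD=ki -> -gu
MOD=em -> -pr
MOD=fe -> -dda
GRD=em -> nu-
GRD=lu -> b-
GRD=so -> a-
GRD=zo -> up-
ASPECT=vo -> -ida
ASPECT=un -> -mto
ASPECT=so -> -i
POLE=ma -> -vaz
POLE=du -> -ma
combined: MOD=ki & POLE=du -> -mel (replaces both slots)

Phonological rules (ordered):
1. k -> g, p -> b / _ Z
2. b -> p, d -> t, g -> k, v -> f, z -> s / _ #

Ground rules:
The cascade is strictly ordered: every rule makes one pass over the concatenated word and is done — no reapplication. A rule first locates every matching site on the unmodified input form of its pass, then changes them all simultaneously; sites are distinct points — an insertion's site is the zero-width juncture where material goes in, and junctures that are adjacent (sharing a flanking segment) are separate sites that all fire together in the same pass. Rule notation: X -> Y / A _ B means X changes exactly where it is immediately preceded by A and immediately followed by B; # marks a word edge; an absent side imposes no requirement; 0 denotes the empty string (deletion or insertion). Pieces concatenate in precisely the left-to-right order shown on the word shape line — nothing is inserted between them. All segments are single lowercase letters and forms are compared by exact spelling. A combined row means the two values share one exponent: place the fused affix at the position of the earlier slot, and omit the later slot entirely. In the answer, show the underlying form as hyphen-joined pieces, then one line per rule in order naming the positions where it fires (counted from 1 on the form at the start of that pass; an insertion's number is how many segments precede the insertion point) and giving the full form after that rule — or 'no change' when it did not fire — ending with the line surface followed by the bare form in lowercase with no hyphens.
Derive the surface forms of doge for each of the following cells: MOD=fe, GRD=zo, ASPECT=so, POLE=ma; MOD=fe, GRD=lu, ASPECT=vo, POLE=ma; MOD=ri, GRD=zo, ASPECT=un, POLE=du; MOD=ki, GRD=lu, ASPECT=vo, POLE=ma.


cell MOD=fe, GRD=zo, ASPECT=so, POLE=ma:
underlying: up-doge-i-dda-vaz
1. k -> g, p -> b / _ Z: fires at position(s) 2: ubdogeiddavaz
2. b -> p, d -> t, g -> k, v -> f, z -> s / _ #: fires at position(s) 13: ubdogeiddavas
surface: ubdogeiddavas

cell MOD=fe, GRD=lu, ASPECT=vo, POLE=ma:
underlying: b-doge-ida-dda-vaz
1. k -> g, p -> b / _ Z: no change
2. b -> p, d -> t, g -> k, v -> f, z -> s / _ #: fires at position(s) 14: bdogeidaddavas
surface: bdogeidaddavas

cell MOD=ri, GRD=zo, ASPECT=un, POLE=du:
underlying: up-doge-mto-l-ma
1. k -> g, p -> b / _ Z: fires at position(s) 2: ubdogemtolma
2. b -> p, d -> t, g -> k, v -> f, z -> s / _ #: no change
surface: ubdogemtolma

cell MOD=ki, GRD=lu, ASPECT=vo, POLE=ma:
underlying: b-doge-ida-gu-vaz
1. k -> g, p -> b / _ Z: no change
2. b -> p, d -> t, g -> k, v -> f, z -> s / _ #: fires at position(s) 13: bdogeidaguvas
surface: bdogeidaguvas


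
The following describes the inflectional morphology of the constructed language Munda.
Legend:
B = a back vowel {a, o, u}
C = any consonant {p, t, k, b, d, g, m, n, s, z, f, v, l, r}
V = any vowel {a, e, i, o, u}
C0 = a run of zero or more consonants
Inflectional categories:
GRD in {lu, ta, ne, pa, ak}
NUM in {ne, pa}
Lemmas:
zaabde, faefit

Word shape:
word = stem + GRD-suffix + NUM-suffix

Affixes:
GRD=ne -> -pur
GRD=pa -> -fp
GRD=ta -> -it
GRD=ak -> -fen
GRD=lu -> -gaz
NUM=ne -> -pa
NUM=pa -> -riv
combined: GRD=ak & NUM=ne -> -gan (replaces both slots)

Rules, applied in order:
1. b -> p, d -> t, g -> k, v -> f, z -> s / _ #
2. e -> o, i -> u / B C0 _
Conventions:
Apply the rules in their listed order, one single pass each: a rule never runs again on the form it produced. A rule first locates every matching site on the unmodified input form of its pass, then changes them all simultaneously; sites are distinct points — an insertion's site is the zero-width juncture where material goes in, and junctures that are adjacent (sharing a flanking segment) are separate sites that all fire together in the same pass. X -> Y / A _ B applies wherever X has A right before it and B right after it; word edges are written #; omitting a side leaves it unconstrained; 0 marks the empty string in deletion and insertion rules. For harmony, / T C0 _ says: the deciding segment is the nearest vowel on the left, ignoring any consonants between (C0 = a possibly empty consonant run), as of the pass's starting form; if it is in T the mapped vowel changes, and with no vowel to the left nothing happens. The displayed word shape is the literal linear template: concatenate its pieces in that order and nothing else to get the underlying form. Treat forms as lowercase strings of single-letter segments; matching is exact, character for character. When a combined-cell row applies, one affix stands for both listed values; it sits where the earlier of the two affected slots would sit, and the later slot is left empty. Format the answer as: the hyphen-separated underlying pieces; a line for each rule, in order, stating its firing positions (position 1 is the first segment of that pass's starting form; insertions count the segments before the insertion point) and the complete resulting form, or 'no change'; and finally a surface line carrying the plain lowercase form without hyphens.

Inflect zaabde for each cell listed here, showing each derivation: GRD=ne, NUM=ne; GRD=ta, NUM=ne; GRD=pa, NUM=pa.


cell GRD=ne, NUM=ne:
underlying: zaabde-pur-pa
1. b -> p, d -> t, g -> k, v -> f, z -> s / _ #: no change
2. e -> o, i -> u / B C0 _: fires at position(s) 6: zaabdopurpa
surface: zaabdopurpa

cell GRD=ta, NUM=ne:
underlying: zaabde-it-pa
1. b -> p, d -> t, g -> k, v -> f, z -> s / _ #: no change
2. e -> o, i -> u / B C0 _: fires at position(s) 6: zaabdoitpa
surface: zaabdoitpa

cell GRD=pa, NUM=pa:
underlying: zaabde-fp-riv
1. b -> p, d -> t, g -> k, v -> f, z -> s / _ #: fires at position(s) 11: zaabdefprif
2. e -> o, i -> u / B C0 _: fires at position(s) 6: zaabdofprif
surface: zaabdofprif


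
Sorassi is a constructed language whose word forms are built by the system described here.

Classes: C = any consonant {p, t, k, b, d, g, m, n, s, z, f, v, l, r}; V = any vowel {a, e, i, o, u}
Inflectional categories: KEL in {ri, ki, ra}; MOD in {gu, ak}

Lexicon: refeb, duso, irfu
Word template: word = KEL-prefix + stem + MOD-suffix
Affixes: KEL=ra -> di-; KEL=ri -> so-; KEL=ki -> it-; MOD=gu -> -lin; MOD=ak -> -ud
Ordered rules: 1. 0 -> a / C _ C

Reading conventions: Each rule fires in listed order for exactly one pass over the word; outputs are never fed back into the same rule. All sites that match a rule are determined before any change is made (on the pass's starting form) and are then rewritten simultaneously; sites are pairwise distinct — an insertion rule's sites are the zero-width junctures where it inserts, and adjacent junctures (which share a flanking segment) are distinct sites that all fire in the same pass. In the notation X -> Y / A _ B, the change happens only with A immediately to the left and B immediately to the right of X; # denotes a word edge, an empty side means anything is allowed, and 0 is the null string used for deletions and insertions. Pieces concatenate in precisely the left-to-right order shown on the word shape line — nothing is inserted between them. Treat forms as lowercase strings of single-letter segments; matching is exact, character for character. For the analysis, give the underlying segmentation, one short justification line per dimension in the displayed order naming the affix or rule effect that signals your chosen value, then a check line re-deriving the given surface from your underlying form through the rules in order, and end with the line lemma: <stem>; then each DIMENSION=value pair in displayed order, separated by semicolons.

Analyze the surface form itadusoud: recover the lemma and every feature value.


underlying: it-duso-ud
KEL=ki - signalled by the affix it-
MOD=ak - signalled by the affix -ud
check: itdusoud -> itadusoud
lemma: duso; KEL=ki; MOD=ak


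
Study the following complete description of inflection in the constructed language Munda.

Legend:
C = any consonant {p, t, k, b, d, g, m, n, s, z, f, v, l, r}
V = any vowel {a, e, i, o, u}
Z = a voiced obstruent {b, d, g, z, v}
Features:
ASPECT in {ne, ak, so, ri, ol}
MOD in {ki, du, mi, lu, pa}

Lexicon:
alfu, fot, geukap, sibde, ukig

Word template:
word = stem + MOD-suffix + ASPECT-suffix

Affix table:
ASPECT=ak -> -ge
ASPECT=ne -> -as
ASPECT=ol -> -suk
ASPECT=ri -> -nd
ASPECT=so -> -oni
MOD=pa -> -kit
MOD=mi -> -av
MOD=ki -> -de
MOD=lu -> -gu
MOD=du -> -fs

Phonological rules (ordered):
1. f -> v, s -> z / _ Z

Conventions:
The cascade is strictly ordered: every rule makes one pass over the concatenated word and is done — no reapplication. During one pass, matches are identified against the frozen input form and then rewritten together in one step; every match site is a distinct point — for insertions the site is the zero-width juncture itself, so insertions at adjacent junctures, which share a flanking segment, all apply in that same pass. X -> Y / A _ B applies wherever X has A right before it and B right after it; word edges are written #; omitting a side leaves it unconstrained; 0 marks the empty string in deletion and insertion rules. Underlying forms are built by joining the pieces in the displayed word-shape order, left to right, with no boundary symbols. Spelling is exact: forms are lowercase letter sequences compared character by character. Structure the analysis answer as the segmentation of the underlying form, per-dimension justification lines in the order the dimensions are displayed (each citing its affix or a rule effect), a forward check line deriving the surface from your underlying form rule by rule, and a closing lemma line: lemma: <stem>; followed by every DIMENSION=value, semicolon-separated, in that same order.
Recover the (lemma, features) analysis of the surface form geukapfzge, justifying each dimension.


underlying: geukap-fs-ge
ASPECT=ak - signalled by the affix -ge
MOD=du - signalled by the affix -fs
check: geukapfsge -> geukapfzge
lemma: geukap; ASPECT=ak; MOD=du


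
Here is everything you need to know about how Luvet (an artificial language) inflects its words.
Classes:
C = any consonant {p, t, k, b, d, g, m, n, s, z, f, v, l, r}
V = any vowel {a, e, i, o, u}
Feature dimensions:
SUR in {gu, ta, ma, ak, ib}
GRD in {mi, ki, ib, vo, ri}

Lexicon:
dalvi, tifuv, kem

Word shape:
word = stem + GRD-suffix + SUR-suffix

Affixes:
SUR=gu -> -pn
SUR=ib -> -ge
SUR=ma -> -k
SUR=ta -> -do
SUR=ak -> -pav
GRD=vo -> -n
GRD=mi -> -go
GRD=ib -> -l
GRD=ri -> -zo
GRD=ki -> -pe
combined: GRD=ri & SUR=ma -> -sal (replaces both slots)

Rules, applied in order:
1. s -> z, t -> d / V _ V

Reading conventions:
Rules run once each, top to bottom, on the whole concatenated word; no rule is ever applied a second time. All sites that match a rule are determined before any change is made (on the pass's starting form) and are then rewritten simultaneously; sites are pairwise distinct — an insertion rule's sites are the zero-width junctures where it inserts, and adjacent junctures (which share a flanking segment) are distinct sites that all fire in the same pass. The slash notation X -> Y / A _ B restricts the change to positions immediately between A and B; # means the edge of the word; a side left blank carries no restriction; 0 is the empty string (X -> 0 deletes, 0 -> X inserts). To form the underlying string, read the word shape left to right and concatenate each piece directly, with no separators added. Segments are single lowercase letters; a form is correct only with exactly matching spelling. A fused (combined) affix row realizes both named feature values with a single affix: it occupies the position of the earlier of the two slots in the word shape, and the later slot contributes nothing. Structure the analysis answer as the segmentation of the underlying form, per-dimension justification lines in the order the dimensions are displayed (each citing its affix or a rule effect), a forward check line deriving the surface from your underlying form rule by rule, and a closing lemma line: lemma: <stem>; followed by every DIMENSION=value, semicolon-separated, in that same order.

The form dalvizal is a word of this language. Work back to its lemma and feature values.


underlying: dalvi-sal
SUR=ma - signalled by the combined affix row
GRD=ri - signalled by the combined affix row
check: dalvisal -> dalvizal
lemma: dalvi; SUR=ma; GRD=ri


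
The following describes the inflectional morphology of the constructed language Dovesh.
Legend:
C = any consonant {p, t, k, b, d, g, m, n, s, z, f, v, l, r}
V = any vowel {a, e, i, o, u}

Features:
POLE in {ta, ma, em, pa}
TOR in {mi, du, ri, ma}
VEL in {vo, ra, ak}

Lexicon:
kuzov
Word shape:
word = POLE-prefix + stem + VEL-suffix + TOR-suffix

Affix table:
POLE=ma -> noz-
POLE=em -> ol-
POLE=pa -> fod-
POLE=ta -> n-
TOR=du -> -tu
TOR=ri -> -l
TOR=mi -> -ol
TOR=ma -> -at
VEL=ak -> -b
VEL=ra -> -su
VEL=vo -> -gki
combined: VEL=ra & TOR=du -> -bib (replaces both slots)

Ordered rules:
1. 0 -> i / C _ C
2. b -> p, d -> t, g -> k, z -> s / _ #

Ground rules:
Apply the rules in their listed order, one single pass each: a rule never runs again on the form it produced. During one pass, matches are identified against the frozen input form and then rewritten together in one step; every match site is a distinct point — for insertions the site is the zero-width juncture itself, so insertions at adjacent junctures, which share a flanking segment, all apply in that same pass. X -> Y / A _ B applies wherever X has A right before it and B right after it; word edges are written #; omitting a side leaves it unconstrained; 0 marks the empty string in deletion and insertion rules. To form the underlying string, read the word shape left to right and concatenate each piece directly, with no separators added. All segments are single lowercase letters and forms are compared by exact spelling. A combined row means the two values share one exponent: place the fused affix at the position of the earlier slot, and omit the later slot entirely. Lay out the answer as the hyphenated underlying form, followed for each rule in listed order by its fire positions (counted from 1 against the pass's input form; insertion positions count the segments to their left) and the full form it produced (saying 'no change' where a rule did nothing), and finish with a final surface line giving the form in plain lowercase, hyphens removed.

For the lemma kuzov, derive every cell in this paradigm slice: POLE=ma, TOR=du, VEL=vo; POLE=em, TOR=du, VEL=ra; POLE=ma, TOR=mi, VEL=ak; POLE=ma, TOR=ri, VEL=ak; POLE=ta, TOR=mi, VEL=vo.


cell POLE=ma, TOR=du, VEL=vo:
underlying: noz-kuzov-gki-tu
1. 0 -> i / C _ C: inserts after position(s) 3, 8, 9: nozikuzovigikitu
2. b -> p, d -> t, g -> k, z -> s / _ #: no change
surface: nozikuzovigikitu

cell POLE=em, TOR=du, VEL=ra:
underlying: ol-kuzov-bib
1. 0 -> i / C _ C: inserts after position(s) 2, 7: olikuzovibib
2. b -> p, d -> t, g -> k, z -> s / _ #: fires at position(s) 12: olikuzovibip
surface: olikuzovibip

cell POLE=ma, TOR=mi, VEL=ak:
underlying: noz-kuzov-b-ol
1. 0 -> i / C _ C: inserts after position(s) 3, 8: nozikuzovibol
2. b -> p, d -> t, g -> k, z -> s / _ #: no change
surface: nozikuzovibol

cell POLE=ma, TOR=ri, VEL=ak:
underlying: noz-kuzov-b-l
1. 0 -> i / C _ C: inserts after position(s) 3, 8, 9: nozikuzovibil
2. b -> p, d -> t, g -> k, z -> s / _ #: no change
surface: nozikuzovibil

cell POLE=ta, TOR=mi, VEL=vo:
underlying: n-kuzov-gki-ol
1. 0 -> i / C _ C: inserts after position(s) 1, 6, 7: nikuzovigikiol
2. b -> p, d -> t, g -> k, z -> s / _ #: no change
surface: nikuzovigikiol


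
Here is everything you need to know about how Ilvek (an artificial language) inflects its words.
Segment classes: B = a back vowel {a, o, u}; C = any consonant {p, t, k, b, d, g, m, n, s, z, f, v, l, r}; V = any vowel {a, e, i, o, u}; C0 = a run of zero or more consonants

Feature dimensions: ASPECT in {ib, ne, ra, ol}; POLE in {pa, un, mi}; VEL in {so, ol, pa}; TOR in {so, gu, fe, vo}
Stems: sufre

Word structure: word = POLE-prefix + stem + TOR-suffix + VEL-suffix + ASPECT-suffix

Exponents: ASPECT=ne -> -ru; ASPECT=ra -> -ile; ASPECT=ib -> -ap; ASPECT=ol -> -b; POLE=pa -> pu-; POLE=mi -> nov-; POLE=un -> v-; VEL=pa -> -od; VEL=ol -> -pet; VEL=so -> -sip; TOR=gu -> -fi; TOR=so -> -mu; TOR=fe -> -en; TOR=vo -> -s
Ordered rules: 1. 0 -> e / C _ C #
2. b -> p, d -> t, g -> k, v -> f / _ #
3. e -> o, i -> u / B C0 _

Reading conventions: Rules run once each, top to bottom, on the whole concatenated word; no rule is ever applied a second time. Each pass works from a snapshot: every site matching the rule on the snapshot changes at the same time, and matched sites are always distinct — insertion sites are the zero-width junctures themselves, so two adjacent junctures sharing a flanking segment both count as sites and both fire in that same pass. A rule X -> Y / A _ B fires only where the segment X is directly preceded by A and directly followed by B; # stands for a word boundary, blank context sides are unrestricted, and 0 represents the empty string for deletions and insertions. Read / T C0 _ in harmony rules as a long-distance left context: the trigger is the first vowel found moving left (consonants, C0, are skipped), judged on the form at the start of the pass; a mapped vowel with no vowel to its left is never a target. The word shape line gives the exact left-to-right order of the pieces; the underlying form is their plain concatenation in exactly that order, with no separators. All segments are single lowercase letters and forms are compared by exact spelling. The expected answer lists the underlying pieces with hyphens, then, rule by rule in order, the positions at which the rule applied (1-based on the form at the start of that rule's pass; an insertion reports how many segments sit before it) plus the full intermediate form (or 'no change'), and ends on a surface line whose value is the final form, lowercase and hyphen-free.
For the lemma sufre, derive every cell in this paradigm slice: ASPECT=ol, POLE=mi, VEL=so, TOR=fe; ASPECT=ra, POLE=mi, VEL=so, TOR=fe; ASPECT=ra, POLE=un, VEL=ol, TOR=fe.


cell ASPECT=ol, POLE=mi, VEL=so, TOR=fe:
underlying: nov-sufre-en-sip-b
1. 0 -> e / C _ C #: inserts after position(s) 13: novsufreensipeb
2. b -> p, d -> t, g -> k, v -> f / _ #: fires at position(s) 15: novsufreensipep
3. e -> o, i -> u / B C0 _: fires at position(s) 8: novsufroensipep
surface: novsufroensipep

cell ASPECT=ra, POLE=mi, VEL=so, TOR=fe:
underlying: nov-sufre-en-sip-ile
1. 0 -> e / C _ C #: no change
2. b -> p, d -> t, g -> k, v -> f / _ #: no change
3. e -> o, i -> u / B C0 _: fires at position(s) 8: novsufroensipile
surface: novsufroensipile

cell ASPECT=ra, POLE=un, VEL=ol, TOR=fe:
underlying: v-sufre-en-pet-ile
1. 0 -> e / C _ C #: no change
2. b -> p, d -> t, g -> k, v -> f / _ #: no change
3. e -> o, i -> u / B C0 _: fires at position(s) 6: vsufroenpetile
surface: vsufroenpetile


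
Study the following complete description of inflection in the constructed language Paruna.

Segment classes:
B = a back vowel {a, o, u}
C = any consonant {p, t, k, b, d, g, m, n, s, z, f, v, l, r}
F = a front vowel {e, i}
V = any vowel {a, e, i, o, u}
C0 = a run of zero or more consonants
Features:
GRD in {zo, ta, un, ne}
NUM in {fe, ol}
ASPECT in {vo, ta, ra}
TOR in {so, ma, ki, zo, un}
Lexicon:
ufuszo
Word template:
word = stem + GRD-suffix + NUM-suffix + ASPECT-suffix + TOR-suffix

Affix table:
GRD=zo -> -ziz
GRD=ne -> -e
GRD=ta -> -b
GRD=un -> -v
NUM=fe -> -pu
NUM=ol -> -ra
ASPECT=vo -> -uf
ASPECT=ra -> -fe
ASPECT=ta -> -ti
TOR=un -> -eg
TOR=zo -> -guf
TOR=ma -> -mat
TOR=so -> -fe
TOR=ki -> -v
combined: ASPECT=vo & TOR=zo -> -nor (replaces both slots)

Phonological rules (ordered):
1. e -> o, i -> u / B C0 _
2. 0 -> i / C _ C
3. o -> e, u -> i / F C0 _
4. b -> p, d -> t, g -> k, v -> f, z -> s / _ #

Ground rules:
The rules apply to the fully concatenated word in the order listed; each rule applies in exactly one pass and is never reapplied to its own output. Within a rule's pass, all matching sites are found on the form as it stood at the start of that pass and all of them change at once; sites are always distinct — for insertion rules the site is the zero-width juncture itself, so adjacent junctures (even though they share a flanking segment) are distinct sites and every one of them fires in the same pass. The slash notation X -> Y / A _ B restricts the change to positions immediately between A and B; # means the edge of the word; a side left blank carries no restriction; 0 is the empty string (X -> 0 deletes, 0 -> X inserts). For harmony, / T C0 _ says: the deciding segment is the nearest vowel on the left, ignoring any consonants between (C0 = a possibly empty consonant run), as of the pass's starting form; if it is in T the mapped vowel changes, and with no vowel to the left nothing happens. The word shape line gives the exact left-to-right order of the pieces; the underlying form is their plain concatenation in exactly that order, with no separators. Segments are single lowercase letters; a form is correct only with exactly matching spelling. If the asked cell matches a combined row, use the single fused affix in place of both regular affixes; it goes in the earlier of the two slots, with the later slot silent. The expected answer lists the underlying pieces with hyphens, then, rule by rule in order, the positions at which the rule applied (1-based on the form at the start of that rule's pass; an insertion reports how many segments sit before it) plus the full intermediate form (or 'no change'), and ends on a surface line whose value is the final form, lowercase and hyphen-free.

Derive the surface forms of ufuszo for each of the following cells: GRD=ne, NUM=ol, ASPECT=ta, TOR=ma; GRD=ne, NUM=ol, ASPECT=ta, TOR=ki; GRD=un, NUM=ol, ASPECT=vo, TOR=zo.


cell GRD=ne, NUM=ol, ASPECT=ta, TOR=ma:
underlying: ufuszo-e-ra-ti-mat
1. e -> o, i -> u / B C0 _: fires at position(s) 7, 11: ufuszooratumat
2. 0 -> i / C _ C: inserts after position(s) 4: ufusizooratumat
3. o -> e, u -> i / F C0 _: fires at position(s) 7: ufusizeoratumat
4. b -> p, d -> t, g -> k, v -> f, z -> s / _ #: no change
surface: ufusizeoratumat

cell GRD=ne, NUM=ol, ASPECT=ta, TOR=ki:
underlying: ufuszo-e-ra-ti-v
1. e -> o, i -> u / B C0 _: fires at position(s) 7, 11: ufuszooratuv
2. 0 -> i / C _ C: inserts after position(s) 4: ufusizooratuv
3. o -> e, u -> i / F C0 _: fires at position(s) 7: ufusizeoratuv
4. b -> p, d -> t, g -> k, v -> f, z -> s / _ #: fires at position(s) 13: ufusizeoratuf
surface: ufusizeoratuf

cell GRD=un, NUM=ol, ASPECT=vo, TOR=zo:
underlying: ufuszo-v-ra-nor
1. e -> o, i -> u / B C0 _: no change
2. 0 -> i / C _ C: inserts after position(s) 4, 7: ufusizoviranor
3. o -> e, u -> i / F C0 _: fires at position(s) 7: ufusizeviranor
4. b -> p, d -> t, g -> k, v -> f, z -> s / _ #: no change
surface: ufusizeviranor
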